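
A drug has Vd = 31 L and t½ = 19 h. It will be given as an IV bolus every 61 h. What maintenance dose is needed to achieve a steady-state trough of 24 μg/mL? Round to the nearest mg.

τ/t½ = 61/19 ≈ 3.2105, so f = (1/2)^(61/19) ≈ 0.108028.
Cmin,ss = (D/Vd)·f/(1−f), so D = Cmin,ss·Vd·(1−f)/f.
D = 24 × 31 × (1−f)/f ≈ 24 × 31 × 8.25686 ≈ 6143.10 mg.

6143 mg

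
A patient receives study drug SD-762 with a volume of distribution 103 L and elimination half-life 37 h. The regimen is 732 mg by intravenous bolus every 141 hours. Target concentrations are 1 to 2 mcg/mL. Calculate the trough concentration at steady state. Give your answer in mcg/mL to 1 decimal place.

0.5 mcg/mL

τ/t½ = 141/37 ≈ 3.8108, so fraction remaining f = (1/2)^(141/37) ≈ 0.0713.
At steady state, accumulation factor R = 1/(1 − e^(−kτ)) ≈ 1.0768.
Each bolus raises the concentration by D/Vd = 732/103 ≈ 7.107 mcg/mL.
Steady-state peak Cmax,ss = C₀·R ≈ 7.107 × 1.0768 ≈ 7.653 mcg/mL.
One interval later, Cmin,ss = Cmax,ss·e^(−kτ) ≈ 7.653 × 0.0713 ≈ 0.546 mcg/mL.
Trough 0.5 mcg/mL vs MEC 1 mcg/mL: subtherapeutic.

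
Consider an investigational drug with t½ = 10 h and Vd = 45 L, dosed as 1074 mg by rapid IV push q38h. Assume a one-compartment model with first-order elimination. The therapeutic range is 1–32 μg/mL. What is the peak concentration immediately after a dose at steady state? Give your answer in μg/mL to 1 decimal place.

τ/t½ = 38/10 ≈ 3.8, so fraction remaining f = (1/2)^(38/10) ≈ 0.0718.
At steady state, accumulation factor R = 1/(1 − e^(−kτ)) ≈ 1.0774.
Single-dose peak C₀ = D/Vd = 1074/45 ≈ 23.867 μg/mL.
Steady-state peak Cmax,ss = C₀·R ≈ 23.867 × 1.0774 ≈ 25.714 μg/mL.
Peak 25.7 μg/mL vs MTC 32 μg/mL: below toxic threshold.

25.7 μg/mL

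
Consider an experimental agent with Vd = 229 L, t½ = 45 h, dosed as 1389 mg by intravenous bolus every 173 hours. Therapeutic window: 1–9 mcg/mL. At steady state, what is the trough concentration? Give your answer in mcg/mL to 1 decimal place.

0.5 mcg/mL

τ/t½ = 173/45 ≈ 3.8444, so fraction remaining f = (1/2)^(173/45) ≈ 0.0696.
Accumulation ratio R = 1/(1 − f) ≈ 1/0.9304 ≈ 1.0748.
Each bolus raises the concentration by D/Vd = 1389/229 ≈ 6.066 mcg/mL.
Cmax,ss = C₀/(1 − f) ≈ 6.066/0.9304 ≈ 6.520 mcg/mL.
Steady-state trough Cmin,ss = Cmax,ss·f ≈ 6.520 × 0.0696 ≈ 0.454 mcg/mL.
Trough 0.5 mcg/mL vs MEC 1 mcg/mL: subtherapeutic.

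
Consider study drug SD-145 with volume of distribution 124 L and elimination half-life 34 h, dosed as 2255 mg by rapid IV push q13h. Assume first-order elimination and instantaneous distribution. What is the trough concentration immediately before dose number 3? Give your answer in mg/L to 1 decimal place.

f = (1/2)^(τ/t½) = (1/2)^(13/34) ≈ 0.7672.
C₀ = D/Vd = 2255/124 ≈ 18.185 mg/L.
Before the 3rd dose, 2 doses have been given. Superposition: Cmin = C₀·(f + f²).
≈ 18.185 × (0.7672 + 0.5886) ≈ 18.185 × 1.3558 ≈ 24.655 mg/L.

24.7 mg/L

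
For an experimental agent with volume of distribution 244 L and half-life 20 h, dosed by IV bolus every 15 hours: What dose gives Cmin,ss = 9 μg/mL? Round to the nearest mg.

1497 mg

τ/t½ = 15/20 ≈ 0.75, so f = (1/2)^(15/20) ≈ 0.594604.
Cmin,ss = (D/Vd)·f/(1−f), so D = Cmin,ss·Vd·(1−f)/f.
D = 9 × 244 × (1−f)/f ≈ 9 × 244 × 0.68179 ≈ 1497.21 mg.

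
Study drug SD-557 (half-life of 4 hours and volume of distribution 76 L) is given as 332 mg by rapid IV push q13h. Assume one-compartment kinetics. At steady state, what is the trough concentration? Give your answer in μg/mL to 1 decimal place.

0.5 μg/mL

k = ln2/t½ = ln2/4 ≈ 0.173287 h⁻¹; fraction remaining f = e^(−kτ) = e^(−0.173287×13) ≈ 0.1051.
Accumulation ratio R = 1/(1 − f) ≈ 1/0.8949 ≈ 1.1174.
Each bolus raises the concentration by D/Vd = 332/76 ≈ 4.368 μg/mL.
Steady-state peak Cmax,ss = C₀·R ≈ 4.368 × 1.1174 ≈ 4.881 μg/mL.
One interval later, Cmin,ss = Cmax,ss·e^(−kτ) ≈ 4.881 × 0.1051 ≈ 0.513 μg/mL.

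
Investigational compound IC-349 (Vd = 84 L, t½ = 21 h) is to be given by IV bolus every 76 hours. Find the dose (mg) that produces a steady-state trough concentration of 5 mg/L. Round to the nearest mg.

4740 mg

τ/t½ = 76/21 ≈ 3.619, so f = (1/2)^(76/21) ≈ 0.081388.
Cmin,ss = (D/Vd)·f/(1−f), so D = Cmin,ss·Vd·(1−f)/f.
D = 5 × 84 × (1−f)/f ≈ 5 × 84 × 11.28682 ≈ 4740.46 mg.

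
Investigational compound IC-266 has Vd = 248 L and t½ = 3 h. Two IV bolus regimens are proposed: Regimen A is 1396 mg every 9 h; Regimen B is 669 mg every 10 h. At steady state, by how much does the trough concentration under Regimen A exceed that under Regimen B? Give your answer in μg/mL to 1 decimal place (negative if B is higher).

Regimen A: f = (1/2)^(9/3) ≈ 0.1250; Cmin,ss = (1396/248)·f/(1−f) ≈ 0.804 μg/mL.
Regimen B: f = (1/2)^(10/3) ≈ 0.0992; Cmin,ss = (669/248)·f/(1−f) ≈ 0.297 μg/mL.
Difference ≈ 0.804 − 0.297 ≈ 0.507 μg/mL.

0.5 μg/mL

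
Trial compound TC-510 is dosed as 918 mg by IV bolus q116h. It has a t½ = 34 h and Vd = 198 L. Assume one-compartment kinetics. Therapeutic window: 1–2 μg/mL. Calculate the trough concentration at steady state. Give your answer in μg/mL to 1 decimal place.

0.5 μg/mL

k = ln2/t½ = ln2/34 ≈ 0.020387 h⁻¹; fraction remaining f = e^(−kτ) = e^(−0.020387×116) ≈ 0.0940.
Single-dose peak C₀ = D/Vd = 918/198 ≈ 4.636 μg/mL.
Steady-state trough Cmin,ss = C₀·f/(1−f) ≈ 4.636 × 0.0940/0.9060 ≈ 0.481 μg/mL.
Trough 0.5 μg/mL vs MEC 1 μg/mL: subtherapeutic.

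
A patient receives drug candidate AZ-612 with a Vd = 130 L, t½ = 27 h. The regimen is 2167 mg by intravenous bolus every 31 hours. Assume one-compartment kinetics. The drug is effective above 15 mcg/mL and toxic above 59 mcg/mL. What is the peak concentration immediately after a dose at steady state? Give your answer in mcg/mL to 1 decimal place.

τ/t½ = 31/27 ≈ 1.1481, so fraction remaining f = (1/2)^(31/27) ≈ 0.4512.
At steady state, accumulation factor R = 1/(1 − e^(−kτ)) ≈ 1.8222.
Each bolus raises the concentration by D/Vd = 2167/130 ≈ 16.669 mcg/mL.
Steady-state peak Cmax,ss = C₀·R ≈ 16.669 × 1.8222 ≈ 30.374 mcg/mL.
Peak 30.4 mcg/mL vs MTC 59 mcg/mL: below toxic threshold.

30.4 mcg/mL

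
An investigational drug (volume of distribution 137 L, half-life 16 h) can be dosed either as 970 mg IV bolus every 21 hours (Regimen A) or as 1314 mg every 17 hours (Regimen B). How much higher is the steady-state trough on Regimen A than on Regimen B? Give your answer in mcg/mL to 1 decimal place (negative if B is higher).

Regimen A: f = (1/2)^(21/16) ≈ 0.4026; Cmin,ss = (970/137)·f/(1−f) ≈ 4.772 mcg/mL.
Regimen B: f = (1/2)^(17/16) ≈ 0.4788; Cmin,ss = (1314/137)·f/(1−f) ≈ 8.811 mcg/mL.
Difference ≈ 4.772 − 8.811 ≈ -4.039 mcg/mL.

-4.0 mcg/mL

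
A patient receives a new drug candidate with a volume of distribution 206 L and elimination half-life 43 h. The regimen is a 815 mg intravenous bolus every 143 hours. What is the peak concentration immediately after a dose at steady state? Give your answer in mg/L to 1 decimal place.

τ/t½ = 143/43 ≈ 3.3256, so fraction remaining f = (1/2)^(143/43) ≈ 0.0997.
At steady state, accumulation factor R = 1/(1 − e^(−kτ)) ≈ 1.1107.
Single-dose peak C₀ = D/Vd = 815/206 ≈ 3.956 mg/L.
Steady-state peak Cmax,ss = C₀·R ≈ 3.956 × 1.1107 ≈ 4.394 mg/L.

4.4 mg/L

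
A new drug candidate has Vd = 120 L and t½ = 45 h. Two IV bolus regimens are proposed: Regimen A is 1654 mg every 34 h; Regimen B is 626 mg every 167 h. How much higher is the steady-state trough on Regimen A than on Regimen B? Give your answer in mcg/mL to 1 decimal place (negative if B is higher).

19.6 mcg/mL

Regimen A: f = (1/2)^(34/45) ≈ 0.5923; Cmin,ss = (1654/120)·f/(1−f) ≈ 20.024 mcg/mL.
Regimen B: f = (1/2)^(167/45) ≈ 0.0764; Cmin,ss = (626/120)·f/(1−f) ≈ 0.432 mcg/mL.
Difference ≈ 20.024 − 0.432 ≈ 19.592 mcg/mL.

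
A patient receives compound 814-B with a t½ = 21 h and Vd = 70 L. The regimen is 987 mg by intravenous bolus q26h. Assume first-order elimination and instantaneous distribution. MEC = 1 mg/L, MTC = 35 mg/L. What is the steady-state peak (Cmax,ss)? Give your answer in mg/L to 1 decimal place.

k = ln2/t½ = ln2/21 ≈ 0.033007 h⁻¹; fraction remaining f = e^(−kτ) = e^(−0.033007×26) ≈ 0.4239.
At steady state, accumulation factor R = 1/(1 − e^(−kτ)) ≈ 1.7358.
Each bolus raises the concentration by D/Vd = 987/70 ≈ 14.100 mg/L.
Steady-state peak Cmax,ss = C₀·R ≈ 14.100 × 1.7358 ≈ 24.475 mg/L.
Peak 24.5 mg/L vs MTC 35 mg/L: below toxic threshold.

24.5 mg/L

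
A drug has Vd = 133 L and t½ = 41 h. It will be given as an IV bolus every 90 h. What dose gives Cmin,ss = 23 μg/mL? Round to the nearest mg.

τ/t½ = 90/41 ≈ 2.1951, so f = (1/2)^(90/41) ≈ 0.218375.
Cmin,ss = (D/Vd)·f/(1−f), so D = Cmin,ss·Vd·(1−f)/f.
D = 23 × 133 × (1−f)/f ≈ 23 × 133 × 3.57928 ≈ 10949.02 mg.

10949 mg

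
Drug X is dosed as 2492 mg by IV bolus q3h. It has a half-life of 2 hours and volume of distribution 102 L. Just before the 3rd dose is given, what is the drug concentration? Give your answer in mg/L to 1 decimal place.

11.7 mg/L

f = (1/2)^(τ/t½) = (1/2)^(3/2) ≈ 0.3536.
C₀ = D/Vd = 2492/102 ≈ 24.431 mg/L.
Before the 3rd dose, 2 doses have been given. Superposition: Cmin = C₀·(f + f²).
≈ 24.431 × (0.3536 + 0.1250) ≈ 24.431 × 0.4786 ≈ 11.693 mg/L.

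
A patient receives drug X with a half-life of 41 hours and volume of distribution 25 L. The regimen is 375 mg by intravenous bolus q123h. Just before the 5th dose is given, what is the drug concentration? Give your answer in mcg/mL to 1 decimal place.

f = (1/2)^(τ/t½) = (1/2)^(123/41) ≈ 0.1250.
C₀ = D/Vd = 375/25 ≈ 15.000 mcg/mL.
Before the 5th dose, 4 doses have been given. Superposition: Cmin = C₀·(f + f² + … + f^4).
≈ 15.000 × (0.1250 + 0.0156 + 0.0020 + 0.0002) ≈ 15.000 × 0.1428 ≈ 2.142 mcg/mL.

2.1 mcg/mL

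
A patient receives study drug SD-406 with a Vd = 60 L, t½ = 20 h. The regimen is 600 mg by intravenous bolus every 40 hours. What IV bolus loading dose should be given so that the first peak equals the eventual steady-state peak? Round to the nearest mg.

800 mg

f = (1/2)^(40/20) ≈ 0.250000; accumulation ratio R = 1/(1−f) ≈ 1.33333.
Loading dose to hit Cmax,ss on first dose: D_load = D_maint·R ≈ 600 × 1.33333 ≈ 800.00 mg.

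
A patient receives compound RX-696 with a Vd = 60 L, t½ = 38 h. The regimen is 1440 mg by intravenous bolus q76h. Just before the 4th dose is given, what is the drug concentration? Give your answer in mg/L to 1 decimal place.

f = (1/2)^(τ/t½) = (1/2)^(76/38) ≈ 0.2500.
C₀ = D/Vd = 1440/60 ≈ 24.000 mg/L.
Before the 4th dose, 3 doses have been given. Superposition: Cmin = C₀·(f + f² + … + f^3).
≈ 24.000 × (0.2500 + 0.0625 + 0.0156) ≈ 24.000 × 0.3281 ≈ 7.874 mg/L.

7.9 mg/L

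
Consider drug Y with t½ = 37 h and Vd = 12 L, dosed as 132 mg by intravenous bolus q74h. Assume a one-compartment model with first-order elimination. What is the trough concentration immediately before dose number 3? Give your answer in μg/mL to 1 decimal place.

f = (1/2)^(τ/t½) = (1/2)^(74/37) ≈ 0.2500.
C₀ = D/Vd = 132/12 ≈ 11.000 μg/mL.
Before the 3rd dose, 2 doses have been given. Superposition: Cmin = C₀·(f + f²).
≈ 11.000 × (0.2500 + 0.0625) ≈ 11.000 × 0.3125 ≈ 3.438 μg/mL.

3.4 μg/mL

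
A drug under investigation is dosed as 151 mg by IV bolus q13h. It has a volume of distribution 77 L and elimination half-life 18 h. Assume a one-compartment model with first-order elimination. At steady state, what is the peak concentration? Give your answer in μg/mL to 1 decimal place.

Over one 13-h interval, 13/18 ≈ 0.72222 half-lives elapse, leaving f ≈ 0.6062 of each dose.
At steady state, accumulation factor R = 1/(1 − e^(−kτ)) ≈ 2.5394.
Single-dose peak C₀ = D/Vd = 151/77 ≈ 1.961 μg/mL.
Cmax,ss = C₀/(1 − f) ≈ 1.961/0.3938 ≈ 4.980 μg/mL.

5.0 μg/mL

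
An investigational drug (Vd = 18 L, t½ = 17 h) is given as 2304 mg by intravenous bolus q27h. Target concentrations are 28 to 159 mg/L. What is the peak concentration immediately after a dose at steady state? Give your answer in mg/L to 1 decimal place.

Over one 27-h interval, 27/17 ≈ 1.5882 half-lives elapse, leaving f ≈ 0.3326 of each dose.
At steady state, accumulation factor R = 1/(1 − e^(−kτ)) ≈ 1.4984.
Each bolus raises the concentration by D/Vd = 2304/18 ≈ 128.000 mg/L.
Steady-state peak Cmax,ss = C₀·R ≈ 128.000 × 1.4984 ≈ 191.795 mg/L.
Peak 191.8 mg/L vs MTC 159 mg/L: exceeds toxic threshold.

191.8 mg/L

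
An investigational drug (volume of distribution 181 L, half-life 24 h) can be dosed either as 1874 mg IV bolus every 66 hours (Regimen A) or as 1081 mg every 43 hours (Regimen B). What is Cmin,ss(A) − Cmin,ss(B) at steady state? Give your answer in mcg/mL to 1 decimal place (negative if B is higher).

-0.6 mcg/mL

Regimen A: f = (1/2)^(66/24) ≈ 0.1487; Cmin,ss = (1874/181)·f/(1−f) ≈ 1.809 mcg/mL.
Regimen B: f = (1/2)^(43/24) ≈ 0.2888; Cmin,ss = (1081/181)·f/(1−f) ≈ 2.425 mcg/mL.
Difference ≈ 1.809 − 2.425 ≈ -0.616 mcg/mL.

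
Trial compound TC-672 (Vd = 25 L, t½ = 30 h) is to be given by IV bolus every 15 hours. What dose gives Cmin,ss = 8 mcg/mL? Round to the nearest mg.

83 mg

τ/t½ = 15/30 ≈ 0.5, so f = (1/2)^(15/30) ≈ 0.707107.
Cmin,ss = (D/Vd)·f/(1−f), so D = Cmin,ss·Vd·(1−f)/f.
D = 8 × 25 × (1−f)/f ≈ 8 × 25 × 0.41421 ≈ 82.84 mg.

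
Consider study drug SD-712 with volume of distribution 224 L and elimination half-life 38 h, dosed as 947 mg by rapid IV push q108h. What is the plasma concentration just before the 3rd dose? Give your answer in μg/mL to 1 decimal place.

0.7 μg/mL

f = (1/2)^(τ/t½) = (1/2)^(108/38) ≈ 0.1395.
C₀ = D/Vd = 947/224 ≈ 4.228 μg/mL.
Before the 3rd dose, 2 doses have been given. Superposition: Cmin = C₀·(f + f²).
≈ 4.228 × (0.1395 + 0.0195) ≈ 4.228 × 0.1590 ≈ 0.672 μg/mL.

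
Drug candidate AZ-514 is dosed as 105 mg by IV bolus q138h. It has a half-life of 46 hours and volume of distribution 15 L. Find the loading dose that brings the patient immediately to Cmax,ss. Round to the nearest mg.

120 mg

f = (1/2)^(138/46) ≈ 0.125000; accumulation ratio R = 1/(1−f) ≈ 1.14286.
Loading dose to hit Cmax,ss on first dose: D_load = D_maint·R ≈ 105 × 1.14286 ≈ 120.00 mg.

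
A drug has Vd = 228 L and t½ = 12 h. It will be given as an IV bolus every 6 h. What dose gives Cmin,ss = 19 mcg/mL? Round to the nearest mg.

1794 mg

τ/t½ = 6/12 ≈ 0.5, so f = (1/2)^(6/12) ≈ 0.707107.
Cmin,ss = (D/Vd)·f/(1−f), so D = Cmin,ss·Vd·(1−f)/f.
D = 19 × 228 × (1−f)/f ≈ 19 × 228 × 0.41421 ≈ 1794.36 mg.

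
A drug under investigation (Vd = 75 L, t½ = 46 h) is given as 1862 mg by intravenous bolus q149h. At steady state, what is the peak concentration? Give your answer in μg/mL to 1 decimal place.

τ/t½ = 149/46 ≈ 3.2391, so fraction remaining f = (1/2)^(149/46) ≈ 0.1059.
At steady state, accumulation factor R = 1/(1 − e^(−kτ)) ≈ 1.1184.
Single-dose peak C₀ = D/Vd = 1862/75 ≈ 24.827 μg/mL.
Steady-state peak Cmax,ss = C₀·R ≈ 24.827 × 1.1184 ≈ 27.767 μg/mL.

27.8 μg/mL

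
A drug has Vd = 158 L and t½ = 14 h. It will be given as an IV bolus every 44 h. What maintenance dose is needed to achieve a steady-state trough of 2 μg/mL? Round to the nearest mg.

τ/t½ = 44/14 ≈ 3.1429, so f = (1/2)^(44/14) ≈ 0.113215.
Cmin,ss = (D/Vd)·f/(1−f), so D = Cmin,ss·Vd·(1−f)/f.
D = 2 × 158 × (1−f)/f ≈ 2 × 158 × 7.83275 ≈ 2475.15 mg.

2475 mg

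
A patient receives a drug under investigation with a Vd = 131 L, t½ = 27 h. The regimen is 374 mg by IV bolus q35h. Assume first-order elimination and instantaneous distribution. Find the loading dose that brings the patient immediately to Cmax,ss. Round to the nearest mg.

631 mg

f = (1/2)^(35/27) ≈ 0.407170; accumulation ratio R = 1/(1−f) ≈ 1.68682.
Loading dose to hit Cmax,ss on first dose: D_load = D_maint·R ≈ 374 × 1.68682 ≈ 630.87 mg.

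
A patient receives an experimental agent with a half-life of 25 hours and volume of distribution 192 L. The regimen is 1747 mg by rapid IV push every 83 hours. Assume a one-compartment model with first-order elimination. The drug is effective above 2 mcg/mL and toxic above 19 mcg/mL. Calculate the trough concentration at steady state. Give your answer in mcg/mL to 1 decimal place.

τ/t½ = 83/25 ≈ 3.32, so fraction remaining f = (1/2)^(83/25) ≈ 0.1001.
Accumulation ratio R = 1/(1 − f) ≈ 1/0.8999 ≈ 1.1112.
Each bolus raises the concentration by D/Vd = 1747/192 ≈ 9.099 mcg/mL.
Cmax,ss = C₀/(1 − f) ≈ 9.099/0.8999 ≈ 10.111 mcg/mL.
Steady-state trough Cmin,ss = Cmax,ss·f ≈ 10.111 × 0.1001 ≈ 1.012 mcg/mL.
Trough 1.0 mcg/mL vs MEC 2 mcg/mL: subtherapeutic.

1.0 mcg/mL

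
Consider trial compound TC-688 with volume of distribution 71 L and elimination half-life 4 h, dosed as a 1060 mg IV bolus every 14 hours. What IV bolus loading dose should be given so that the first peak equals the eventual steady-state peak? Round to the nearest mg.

f = (1/2)^(14/4) ≈ 0.088388; accumulation ratio R = 1/(1−f) ≈ 1.09696.
Loading dose to hit Cmax,ss on first dose: D_load = D_maint·R ≈ 1060 × 1.09696 ≈ 1162.78 mg.

1163 mg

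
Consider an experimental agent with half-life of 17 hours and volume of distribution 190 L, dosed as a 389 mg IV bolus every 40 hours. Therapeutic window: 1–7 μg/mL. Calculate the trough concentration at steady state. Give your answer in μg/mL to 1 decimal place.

k = ln2/t½ = ln2/17 ≈ 0.040773 h⁻¹; fraction remaining f = e^(−kτ) = e^(−0.040773×40) ≈ 0.1957.
Single-dose peak C₀ = D/Vd = 389/190 ≈ 2.047 μg/mL.
Steady-state trough Cmin,ss = C₀·f/(1−f) ≈ 2.047 × 0.1957/0.8043 ≈ 0.498 μg/mL.
Trough 0.5 μg/mL vs MEC 1 μg/mL: subtherapeutic.

0.5 μg/mL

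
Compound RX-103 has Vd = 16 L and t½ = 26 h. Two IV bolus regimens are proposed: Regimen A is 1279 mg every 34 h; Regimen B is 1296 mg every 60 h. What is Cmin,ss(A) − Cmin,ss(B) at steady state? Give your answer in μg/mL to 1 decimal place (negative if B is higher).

33.7 μg/mL

Regimen A: f = (1/2)^(34/26) ≈ 0.4040; Cmin,ss = (1279/16)·f/(1−f) ≈ 54.186 μg/mL.
Regimen B: f = (1/2)^(60/26) ≈ 0.2020; Cmin,ss = (1296/16)·f/(1−f) ≈ 20.504 μg/mL.
Difference ≈ 54.186 − 20.504 ≈ 33.682 μg/mL.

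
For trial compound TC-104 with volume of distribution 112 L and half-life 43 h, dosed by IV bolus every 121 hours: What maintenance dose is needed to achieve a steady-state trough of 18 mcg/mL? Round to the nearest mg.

12161 mg

τ/t½ = 121/43 ≈ 2.814, so f = (1/2)^(121/43) ≈ 0.142205.
Cmin,ss = (D/Vd)·f/(1−f), so D = Cmin,ss·Vd·(1−f)/f.
D = 18 × 112 × (1−f)/f ≈ 18 × 112 × 6.03210 ≈ 12160.71 mg.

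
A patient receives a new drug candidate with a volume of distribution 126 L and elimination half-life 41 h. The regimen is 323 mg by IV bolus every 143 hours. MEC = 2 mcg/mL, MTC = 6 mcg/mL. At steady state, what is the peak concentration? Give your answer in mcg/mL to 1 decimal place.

τ/t½ = 143/41 ≈ 3.4878, so fraction remaining f = (1/2)^(143/41) ≈ 0.0891.
At steady state, accumulation factor R = 1/(1 − e^(−kτ)) ≈ 1.0978.
Single-dose peak C₀ = D/Vd = 323/126 ≈ 2.563 mcg/mL.
Cmax,ss = C₀/(1 − f) ≈ 2.563/0.9109 ≈ 2.814 mcg/mL.
Peak 2.8 mcg/mL vs MTC 6 mcg/mL: below toxic threshold.

2.8 mcg/mL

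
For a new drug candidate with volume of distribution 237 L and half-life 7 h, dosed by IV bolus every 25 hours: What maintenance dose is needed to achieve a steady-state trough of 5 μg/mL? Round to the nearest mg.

τ/t½ = 25/7 ≈ 3.5714, so f = (1/2)^(25/7) ≈ 0.084119.
Cmin,ss = (D/Vd)·f/(1−f), so D = Cmin,ss·Vd·(1−f)/f.
D = 5 × 237 × (1−f)/f ≈ 5 × 237 × 10.88792 ≈ 12902.19 mg.

12902 mg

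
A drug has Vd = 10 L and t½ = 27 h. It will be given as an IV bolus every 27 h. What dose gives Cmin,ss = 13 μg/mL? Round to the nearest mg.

130 mg

τ/t½ = 27/27 ≈ 1, so f = (1/2)^(27/27) ≈ 0.500000.
Cmin,ss = (D/Vd)·f/(1−f), so D = Cmin,ss·Vd·(1−f)/f.
D = 13 × 10 × (1−f)/f ≈ 13 × 10 × 1.00000 ≈ 130.00 mg.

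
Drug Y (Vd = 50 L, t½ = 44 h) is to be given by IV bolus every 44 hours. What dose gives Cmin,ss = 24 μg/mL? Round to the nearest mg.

τ/t½ = 44/44 ≈ 1, so f = (1/2)^(44/44) ≈ 0.500000.
Cmin,ss = (D/Vd)·f/(1−f), so D = Cmin,ss·Vd·(1−f)/f.
D = 24 × 50 × (1−f)/f ≈ 24 × 50 × 1.00000 ≈ 1200.00 mg.

1200 mg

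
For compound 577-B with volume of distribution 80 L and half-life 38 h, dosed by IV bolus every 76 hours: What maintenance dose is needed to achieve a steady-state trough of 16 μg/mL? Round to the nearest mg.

τ/t½ = 76/38 ≈ 2, so f = (1/2)^(76/38) ≈ 0.250000.
Cmin,ss = (D/Vd)·f/(1−f), so D = Cmin,ss·Vd·(1−f)/f.
D = 16 × 80 × (1−f)/f ≈ 16 × 80 × 3.00000 ≈ 3840.00 mg.

3840 mg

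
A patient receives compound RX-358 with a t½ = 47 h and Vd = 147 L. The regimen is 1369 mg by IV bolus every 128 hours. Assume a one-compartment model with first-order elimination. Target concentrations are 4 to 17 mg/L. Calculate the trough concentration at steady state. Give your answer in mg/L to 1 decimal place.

1.7 mg/L

k = ln2/t½ = ln2/47 ≈ 0.014748 h⁻¹; fraction remaining f = e^(−kτ) = e^(−0.014748×128) ≈ 0.1514.
Accumulation ratio R = 1/(1 − f) ≈ 1/0.8486 ≈ 1.1784.
Single-dose peak C₀ = D/Vd = 1369/147 ≈ 9.313 mg/L.
Cmax,ss = C₀/(1 − f) ≈ 9.313/0.8486 ≈ 10.975 mg/L.
One interval later, Cmin,ss = Cmax,ss·e^(−kτ) ≈ 10.975 × 0.1514 ≈ 1.662 mg/L.
Trough 1.7 mg/L vs MEC 4 mg/L: subtherapeutic.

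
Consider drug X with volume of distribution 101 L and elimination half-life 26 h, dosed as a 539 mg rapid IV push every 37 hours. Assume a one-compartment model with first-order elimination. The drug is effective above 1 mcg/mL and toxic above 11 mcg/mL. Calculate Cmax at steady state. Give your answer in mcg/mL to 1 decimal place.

8.5 mcg/mL

k = ln2/t½ = ln2/26 ≈ 0.026660 h⁻¹; fraction remaining f = e^(−kτ) = e^(−0.026660×37) ≈ 0.3729.
At steady state, accumulation factor R = 1/(1 − e^(−kτ)) ≈ 1.5946.
Each bolus raises the concentration by D/Vd = 539/101 ≈ 5.337 mcg/mL.
Steady-state peak Cmax,ss = C₀·R ≈ 5.337 × 1.5946 ≈ 8.510 mcg/mL.
Peak 8.5 mcg/mL vs MTC 11 mcg/mL: below toxic threshold.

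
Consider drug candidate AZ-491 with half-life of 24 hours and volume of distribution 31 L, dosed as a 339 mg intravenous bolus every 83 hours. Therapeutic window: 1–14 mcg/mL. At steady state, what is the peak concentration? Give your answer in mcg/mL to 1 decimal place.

k = ln2/t½ = ln2/24 ≈ 0.028881 h⁻¹; fraction remaining f = e^(−kτ) = e^(−0.028881×83) ≈ 0.0910.
Accumulation ratio R = 1/(1 − f) ≈ 1/0.9090 ≈ 1.1001.
Each bolus raises the concentration by D/Vd = 339/31 ≈ 10.935 mcg/mL.
Cmax,ss = C₀/(1 − f) ≈ 10.935/0.9090 ≈ 12.030 mcg/mL.
Peak 12.0 mcg/mL vs MTC 14 mcg/mL: below toxic threshold.

12.0 mcg/mL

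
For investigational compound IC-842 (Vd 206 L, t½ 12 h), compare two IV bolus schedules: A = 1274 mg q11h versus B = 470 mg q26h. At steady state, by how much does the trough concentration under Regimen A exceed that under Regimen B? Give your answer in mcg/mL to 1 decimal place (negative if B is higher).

6.3 mcg/mL

Regimen A: f = (1/2)^(11/12) ≈ 0.5297; Cmin,ss = (1274/206)·f/(1−f) ≈ 6.966 mcg/mL.
Regimen B: f = (1/2)^(26/12) ≈ 0.2227; Cmin,ss = (470/206)·f/(1−f) ≈ 0.654 mcg/mL.
Difference ≈ 6.966 − 0.654 ≈ 6.312 mcg/mL.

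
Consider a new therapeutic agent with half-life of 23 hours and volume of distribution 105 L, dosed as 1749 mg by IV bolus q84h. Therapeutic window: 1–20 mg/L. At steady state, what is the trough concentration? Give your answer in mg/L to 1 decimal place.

1.4 mg/L

Over one 84-h interval, 84/23 ≈ 3.6522 half-lives elapse, leaving f ≈ 0.0795 of each dose.
Each bolus raises the concentration by D/Vd = 1749/105 ≈ 16.657 mg/L.
Steady-state trough Cmin,ss = C₀·f/(1−f) ≈ 16.657 × 0.0795/0.9205 ≈ 1.439 mg/L.
Trough 1.4 mg/L vs MEC 1 mg/L: adequate.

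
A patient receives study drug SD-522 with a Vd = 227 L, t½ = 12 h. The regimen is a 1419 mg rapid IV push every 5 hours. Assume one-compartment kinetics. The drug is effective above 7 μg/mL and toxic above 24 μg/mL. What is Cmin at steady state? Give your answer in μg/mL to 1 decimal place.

Over one 5-h interval, 5/12 ≈ 0.41667 half-lives elapse, leaving f ≈ 0.7492 of each dose.
At steady state, accumulation factor R = 1/(1 − e^(−kτ)) ≈ 3.9872.
Single-dose peak C₀ = D/Vd = 1419/227 ≈ 6.251 μg/mL.
Cmax,ss = C₀/(1 − f) ≈ 6.251/0.2508 ≈ 24.924 μg/mL.
Steady-state trough Cmin,ss = Cmax,ss·f ≈ 24.924 × 0.7492 ≈ 18.673 μg/mL.
Trough 18.7 μg/mL vs MEC 7 μg/mL: adequate.

18.7 μg/mL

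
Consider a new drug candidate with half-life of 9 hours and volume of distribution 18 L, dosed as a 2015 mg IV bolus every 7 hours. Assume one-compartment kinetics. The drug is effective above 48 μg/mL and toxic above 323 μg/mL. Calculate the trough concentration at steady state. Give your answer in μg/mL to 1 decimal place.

τ/t½ = 7/9 ≈ 0.77778, so fraction remaining f = (1/2)^(7/9) ≈ 0.5833.
Single-dose peak C₀ = D/Vd = 2015/18 ≈ 111.944 μg/mL.
Steady-state trough Cmin,ss = C₀·f/(1−f) ≈ 111.944 × 0.5833/0.4167 ≈ 156.700 μg/mL.
Trough 156.7 μg/mL vs MEC 48 μg/mL: adequate.

156.7 μg/mL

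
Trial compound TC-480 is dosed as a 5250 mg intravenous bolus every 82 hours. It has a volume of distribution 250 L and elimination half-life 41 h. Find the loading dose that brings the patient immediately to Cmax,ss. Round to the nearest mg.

f = (1/2)^(82/41) ≈ 0.250000; accumulation ratio R = 1/(1−f) ≈ 1.33333.
Loading dose to hit Cmax,ss on first dose: D_load = D_maint·R ≈ 5250 × 1.33333 ≈ 6999.98 mg.

7000 mg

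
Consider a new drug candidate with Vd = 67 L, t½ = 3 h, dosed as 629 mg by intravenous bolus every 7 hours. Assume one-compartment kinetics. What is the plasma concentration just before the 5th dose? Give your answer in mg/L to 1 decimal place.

2.3 mg/L

f = (1/2)^(τ/t½) = (1/2)^(7/3) ≈ 0.1984.
C₀ = D/Vd = 629/67 ≈ 9.388 mg/L.
Before the 5th dose, 4 doses have been given. Superposition: Cmin = C₀·(f + f² + … + f^4).
≈ 9.388 × (0.1984 + 0.0394 + 0.0078 + 0.0015) ≈ 9.388 × 0.2471 ≈ 2.320 mg/L.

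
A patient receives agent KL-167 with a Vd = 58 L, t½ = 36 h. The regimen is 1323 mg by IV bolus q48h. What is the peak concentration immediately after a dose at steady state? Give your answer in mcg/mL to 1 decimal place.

Over one 48-h interval, 48/36 ≈ 1.3333 half-lives elapse, leaving f ≈ 0.3969 of each dose.
At steady state, accumulation factor R = 1/(1 − e^(−kτ)) ≈ 1.6581.
Single-dose peak C₀ = D/Vd = 1323/58 ≈ 22.810 mcg/mL.
Steady-state peak Cmax,ss = C₀·R ≈ 22.810 × 1.6581 ≈ 37.821 mcg/mL.

37.8 mcg/mL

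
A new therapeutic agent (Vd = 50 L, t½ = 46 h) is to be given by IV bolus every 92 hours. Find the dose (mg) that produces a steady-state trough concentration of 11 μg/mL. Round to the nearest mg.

τ/t½ = 92/46 ≈ 2, so f = (1/2)^(92/46) ≈ 0.250000.
Cmin,ss = (D/Vd)·f/(1−f), so D = Cmin,ss·Vd·(1−f)/f.
D = 11 × 50 × (1−f)/f ≈ 11 × 50 × 3.00000 ≈ 1650.00 mg.

1650 mg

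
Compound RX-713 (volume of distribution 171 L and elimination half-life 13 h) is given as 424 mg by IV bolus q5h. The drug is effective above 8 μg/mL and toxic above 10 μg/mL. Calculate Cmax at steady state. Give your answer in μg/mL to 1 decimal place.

10.6 μg/mL

k = ln2/t½ = ln2/13 ≈ 0.053319 h⁻¹; fraction remaining f = e^(−kτ) = e^(−0.053319×5) ≈ 0.7660.
Accumulation ratio R = 1/(1 − f) ≈ 1/0.2340 ≈ 4.2735.
Each bolus raises the concentration by D/Vd = 424/171 ≈ 2.480 μg/mL.
Steady-state peak Cmax,ss = C₀·R ≈ 2.480 × 4.2735 ≈ 10.598 μg/mL.
Peak 10.6 μg/mL vs MTC 10 μg/mL: exceeds toxic threshold.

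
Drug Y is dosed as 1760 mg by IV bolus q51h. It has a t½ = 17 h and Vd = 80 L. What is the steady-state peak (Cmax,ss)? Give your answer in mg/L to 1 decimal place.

The dosing interval is 3 half-lives, so f = 2^(−3) = 0.125.
At steady state, R = 1/(1 − 0.125) = 8/7.
Single-dose peak C₀ = D/Vd = 1760/80 = 22 mg/L.
Steady-state peak Cmax,ss = C₀·R = 22 × 8/7 ≈ 25.143 mg/L.

25.1 mg/L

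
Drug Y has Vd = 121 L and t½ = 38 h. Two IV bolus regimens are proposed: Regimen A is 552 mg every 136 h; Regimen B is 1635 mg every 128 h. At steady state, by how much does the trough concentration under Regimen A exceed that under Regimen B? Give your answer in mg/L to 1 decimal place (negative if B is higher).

Regimen A: f = (1/2)^(136/38) ≈ 0.0837; Cmin,ss = (552/121)·f/(1−f) ≈ 0.417 mg/L.
Regimen B: f = (1/2)^(128/38) ≈ 0.0968; Cmin,ss = (1635/121)·f/(1−f) ≈ 1.448 mg/L.
Difference ≈ 0.417 − 1.448 ≈ -1.031 mg/L.

-1.0 mg/L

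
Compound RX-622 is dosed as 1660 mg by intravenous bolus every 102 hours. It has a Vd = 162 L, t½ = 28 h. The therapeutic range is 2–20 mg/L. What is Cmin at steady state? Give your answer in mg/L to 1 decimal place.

0.9 mg/L

k = ln2/t½ = ln2/28 ≈ 0.024755 h⁻¹; fraction remaining f = e^(−kτ) = e^(−0.024755×102) ≈ 0.0801.
At steady state, accumulation factor R = 1/(1 − e^(−kτ)) ≈ 1.0871.
Single-dose peak C₀ = D/Vd = 1660/162 ≈ 10.247 mg/L.
Cmax,ss = C₀/(1 − f) ≈ 10.247/0.9199 ≈ 11.139 mg/L.
Steady-state trough Cmin,ss = Cmax,ss·f ≈ 11.139 × 0.0801 ≈ 0.892 mg/L.
Trough 0.9 mg/L vs MEC 2 mg/L: subtherapeutic.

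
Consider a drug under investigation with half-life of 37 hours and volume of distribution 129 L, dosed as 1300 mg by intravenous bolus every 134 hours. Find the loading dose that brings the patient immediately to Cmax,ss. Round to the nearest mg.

1415 mg

f = (1/2)^(134/37) ≈ 0.081242; accumulation ratio R = 1/(1−f) ≈ 1.08843.
Loading dose to hit Cmax,ss on first dose: D_load = D_maint·R ≈ 1300 × 1.08843 ≈ 1414.96 mg.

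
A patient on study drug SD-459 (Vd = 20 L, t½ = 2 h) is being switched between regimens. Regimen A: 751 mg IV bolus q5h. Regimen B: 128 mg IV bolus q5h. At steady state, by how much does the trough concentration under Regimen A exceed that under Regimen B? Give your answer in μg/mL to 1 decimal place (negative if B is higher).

Regimen A: f = (1/2)^(5/2) ≈ 0.1768; Cmin,ss = (751/20)·f/(1−f) ≈ 8.065 μg/mL.
Regimen B: f = (1/2)^(5/2) ≈ 0.1768; Cmin,ss = (128/20)·f/(1−f) ≈ 1.375 μg/mL.
Difference ≈ 8.065 − 1.375 ≈ 6.690 μg/mL.

6.7 μg/mL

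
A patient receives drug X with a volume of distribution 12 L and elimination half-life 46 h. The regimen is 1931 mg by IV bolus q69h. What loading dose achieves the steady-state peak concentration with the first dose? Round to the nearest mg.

f = (1/2)^(69/46) ≈ 0.353553; accumulation ratio R = 1/(1−f) ≈ 1.54692.
Loading dose to hit Cmax,ss on first dose: D_load = D_maint·R ≈ 1931 × 1.54692 ≈ 2987.10 mg.

2987 mg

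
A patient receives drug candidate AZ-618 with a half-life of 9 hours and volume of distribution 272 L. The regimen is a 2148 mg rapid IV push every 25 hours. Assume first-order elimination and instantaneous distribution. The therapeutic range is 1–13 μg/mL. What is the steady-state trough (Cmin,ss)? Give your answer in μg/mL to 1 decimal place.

1.3 μg/mL

τ/t½ = 25/9 ≈ 2.7778, so fraction remaining f = (1/2)^(25/9) ≈ 0.1458.
At steady state, accumulation factor R = 1/(1 − e^(−kτ)) ≈ 1.1707.
Each bolus raises the concentration by D/Vd = 2148/272 ≈ 7.897 μg/mL.
Cmax,ss = C₀/(1 − f) ≈ 7.897/0.8542 ≈ 9.245 μg/mL.
One interval later, Cmin,ss = Cmax,ss·e^(−kτ) ≈ 9.245 × 0.1458 ≈ 1.348 μg/mL.
Trough 1.3 μg/mL vs MEC 1 μg/mL: adequate.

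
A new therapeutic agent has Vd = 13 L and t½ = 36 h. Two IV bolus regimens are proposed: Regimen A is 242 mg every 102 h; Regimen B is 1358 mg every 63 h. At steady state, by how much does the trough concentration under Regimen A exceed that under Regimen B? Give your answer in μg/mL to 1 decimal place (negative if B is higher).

-41.2 μg/mL

Regimen A: f = (1/2)^(102/36) ≈ 0.1403; Cmin,ss = (242/13)·f/(1−f) ≈ 3.038 μg/mL.
Regimen B: f = (1/2)^(63/36) ≈ 0.2973; Cmin,ss = (1358/13)·f/(1−f) ≈ 44.196 μg/mL.
Difference ≈ 3.038 − 44.196 ≈ -41.158 μg/mL.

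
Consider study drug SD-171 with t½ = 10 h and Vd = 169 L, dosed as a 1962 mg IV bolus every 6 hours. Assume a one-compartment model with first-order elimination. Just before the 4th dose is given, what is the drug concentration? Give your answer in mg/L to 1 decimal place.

f = (1/2)^(τ/t½) = (1/2)^(6/10) ≈ 0.6598.
C₀ = D/Vd = 1962/169 ≈ 11.609 mg/L.
Before the 4th dose, 3 doses have been given. Superposition: Cmin = C₀·(f + f² + … + f^3).
≈ 11.609 × (0.6598 + 0.4353 + 0.2872) ≈ 11.609 × 1.3823 ≈ 16.047 mg/L.

16.0 mg/L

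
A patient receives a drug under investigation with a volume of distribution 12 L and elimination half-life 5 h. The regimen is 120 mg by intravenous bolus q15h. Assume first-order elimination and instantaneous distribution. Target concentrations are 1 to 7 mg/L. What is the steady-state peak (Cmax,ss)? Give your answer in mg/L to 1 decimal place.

τ = 15 h = 3 half-lives, so f = (1/2)^3 = 0.125.
At steady state, R = 1/(1 − 0.125) = 8/7.
Single-dose peak C₀ = D/Vd = 120/12 = 10 mg/L.
Steady-state peak Cmax,ss = C₀·R = 10 × 8/7 ≈ 11.429 mg/L.
Peak 11.4 mg/L vs MTC 7 mg/L: exceeds toxic threshold.

11.4 mg/L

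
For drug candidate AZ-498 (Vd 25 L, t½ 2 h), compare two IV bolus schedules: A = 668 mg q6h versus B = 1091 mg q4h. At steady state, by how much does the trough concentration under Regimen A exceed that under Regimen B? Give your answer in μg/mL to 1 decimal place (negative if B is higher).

Regimen A: f = (1/2)^(6/2) ≈ 0.1250; Cmin,ss = (668/25)·f/(1−f) ≈ 3.817 μg/mL.
Regimen B: f = (1/2)^(4/2) ≈ 0.2500; Cmin,ss = (1091/25)·f/(1−f) ≈ 14.547 μg/mL.
Difference ≈ 3.817 − 14.547 ≈ -10.730 μg/mL.

-10.7 μg/mL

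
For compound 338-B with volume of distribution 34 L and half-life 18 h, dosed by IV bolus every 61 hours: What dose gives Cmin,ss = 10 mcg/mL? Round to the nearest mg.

τ/t½ = 61/18 ≈ 3.3889, so f = (1/2)^(61/18) ≈ 0.095465.
Cmin,ss = (D/Vd)·f/(1−f), so D = Cmin,ss·Vd·(1−f)/f.
D = 10 × 34 × (1−f)/f ≈ 10 × 34 × 9.47504 ≈ 3221.51 mg.

3222 mg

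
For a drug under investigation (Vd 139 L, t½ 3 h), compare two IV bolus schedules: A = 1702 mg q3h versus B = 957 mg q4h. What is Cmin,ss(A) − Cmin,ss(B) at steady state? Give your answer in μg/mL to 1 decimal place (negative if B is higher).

7.7 μg/mL

Regimen A: f = (1/2)^(3/3) ≈ 0.5000; Cmin,ss = (1702/139)·f/(1−f) ≈ 12.245 μg/mL.
Regimen B: f = (1/2)^(4/3) ≈ 0.3969; Cmin,ss = (957/139)·f/(1−f) ≈ 4.531 μg/mL.
Difference ≈ 12.245 − 4.531 ≈ 7.714 μg/mL.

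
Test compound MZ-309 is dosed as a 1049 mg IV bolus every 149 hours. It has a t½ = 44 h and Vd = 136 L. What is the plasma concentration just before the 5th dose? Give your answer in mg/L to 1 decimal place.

f = (1/2)^(τ/t½) = (1/2)^(149/44) ≈ 0.0956.
C₀ = D/Vd = 1049/136 ≈ 7.713 mg/L.
Before the 5th dose, 4 doses have been given. Superposition: Cmin = C₀·(f + f² + … + f^4).
≈ 7.713 × (0.0956 + 0.0091 + 0.0009 + 0.0001) ≈ 7.713 × 0.1057 ≈ 0.815 mg/L.

0.8 mg/L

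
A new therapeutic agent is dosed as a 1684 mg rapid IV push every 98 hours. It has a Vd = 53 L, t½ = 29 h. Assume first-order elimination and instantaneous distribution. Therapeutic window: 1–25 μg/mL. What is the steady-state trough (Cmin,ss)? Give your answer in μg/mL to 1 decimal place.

Over one 98-h interval, 98/29 ≈ 3.3793 half-lives elapse, leaving f ≈ 0.0961 of each dose.
Single-dose peak C₀ = D/Vd = 1684/53 ≈ 31.774 μg/mL.
Steady-state trough Cmin,ss = C₀·f/(1−f) ≈ 31.774 × 0.0961/0.9039 ≈ 3.378 μg/mL.
Trough 3.4 μg/mL vs MEC 1 μg/mL: adequate.

3.4 μg/mL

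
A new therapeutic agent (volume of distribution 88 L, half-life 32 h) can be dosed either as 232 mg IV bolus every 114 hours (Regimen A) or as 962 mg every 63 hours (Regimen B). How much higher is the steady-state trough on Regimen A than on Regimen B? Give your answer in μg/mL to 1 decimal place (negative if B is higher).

-3.5 μg/mL

Regimen A: f = (1/2)^(114/32) ≈ 0.0846; Cmin,ss = (232/88)·f/(1−f) ≈ 0.244 μg/mL.
Regimen B: f = (1/2)^(63/32) ≈ 0.2555; Cmin,ss = (962/88)·f/(1−f) ≈ 3.752 μg/mL.
Difference ≈ 0.244 − 3.752 ≈ -3.508 μg/mL.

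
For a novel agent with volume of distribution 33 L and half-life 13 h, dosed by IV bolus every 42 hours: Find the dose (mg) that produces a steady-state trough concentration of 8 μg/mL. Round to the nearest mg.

τ/t½ = 42/13 ≈ 3.2308, so f = (1/2)^(42/13) ≈ 0.106523.
Cmin,ss = (D/Vd)·f/(1−f), so D = Cmin,ss·Vd·(1−f)/f.
D = 8 × 33 × (1−f)/f ≈ 8 × 33 × 8.38764 ≈ 2214.34 mg.

2214 mg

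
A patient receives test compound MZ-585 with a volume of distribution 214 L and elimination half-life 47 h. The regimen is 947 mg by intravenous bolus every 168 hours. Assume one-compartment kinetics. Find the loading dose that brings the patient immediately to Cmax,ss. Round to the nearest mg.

1034 mg

f = (1/2)^(168/47) ≈ 0.083942; accumulation ratio R = 1/(1−f) ≈ 1.09163.
Loading dose to hit Cmax,ss on first dose: D_load = D_maint·R ≈ 947 × 1.09163 ≈ 1033.77 mg.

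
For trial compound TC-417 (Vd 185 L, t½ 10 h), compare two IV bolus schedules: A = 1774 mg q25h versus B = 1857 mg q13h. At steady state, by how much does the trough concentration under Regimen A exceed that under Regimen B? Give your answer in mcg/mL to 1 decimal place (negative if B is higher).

-4.8 mcg/mL

Regimen A: f = (1/2)^(25/10) ≈ 0.1768; Cmin,ss = (1774/185)·f/(1−f) ≈ 2.059 mcg/mL.
Regimen B: f = (1/2)^(13/10) ≈ 0.4061; Cmin,ss = (1857/185)·f/(1−f) ≈ 6.864 mcg/mL.
Difference ≈ 2.059 − 6.864 ≈ -4.805 mcg/mL.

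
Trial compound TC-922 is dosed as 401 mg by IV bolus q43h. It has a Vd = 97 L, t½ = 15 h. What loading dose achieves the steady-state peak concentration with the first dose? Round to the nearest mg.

f = (1/2)^(43/15) ≈ 0.137103; accumulation ratio R = 1/(1−f) ≈ 1.15889.
Loading dose to hit Cmax,ss on first dose: D_load = D_maint·R ≈ 401 × 1.15889 ≈ 464.71 mg.

465 mg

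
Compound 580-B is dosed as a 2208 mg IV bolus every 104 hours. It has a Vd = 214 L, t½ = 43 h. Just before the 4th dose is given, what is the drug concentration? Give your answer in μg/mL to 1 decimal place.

2.4 μg/mL

f = (1/2)^(τ/t½) = (1/2)^(104/43) ≈ 0.1870.
C₀ = D/Vd = 2208/214 ≈ 10.318 μg/mL.
Before the 4th dose, 3 doses have been given. Superposition: Cmin = C₀·(f + f² + … + f^3).
≈ 10.318 × (0.1870 + 0.0350 + 0.0065) ≈ 10.318 × 0.2285 ≈ 2.358 μg/mL.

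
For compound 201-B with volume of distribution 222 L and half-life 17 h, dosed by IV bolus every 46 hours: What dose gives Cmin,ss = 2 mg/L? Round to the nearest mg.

2453 mg

τ/t½ = 46/17 ≈ 2.7059, so f = (1/2)^(46/17) ≈ 0.153267.
Cmin,ss = (D/Vd)·f/(1−f), so D = Cmin,ss·Vd·(1−f)/f.
D = 2 × 222 × (1−f)/f ≈ 2 × 222 × 5.52456 ≈ 2452.90 mg.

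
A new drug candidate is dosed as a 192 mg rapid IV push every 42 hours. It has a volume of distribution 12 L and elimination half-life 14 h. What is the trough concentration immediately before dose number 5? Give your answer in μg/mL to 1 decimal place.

2.3 μg/mL

f = (1/2)^(τ/t½) = (1/2)^(42/14) ≈ 0.1250.
C₀ = D/Vd = 192/12 ≈ 16.000 μg/mL.
Before the 5th dose, 4 doses have been given. Superposition: Cmin = C₀·(f + f² + … + f^4).
≈ 16.000 × (0.1250 + 0.0156 + 0.0020 + 0.0002) ≈ 16.000 × 0.1428 ≈ 2.285 μg/mL.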